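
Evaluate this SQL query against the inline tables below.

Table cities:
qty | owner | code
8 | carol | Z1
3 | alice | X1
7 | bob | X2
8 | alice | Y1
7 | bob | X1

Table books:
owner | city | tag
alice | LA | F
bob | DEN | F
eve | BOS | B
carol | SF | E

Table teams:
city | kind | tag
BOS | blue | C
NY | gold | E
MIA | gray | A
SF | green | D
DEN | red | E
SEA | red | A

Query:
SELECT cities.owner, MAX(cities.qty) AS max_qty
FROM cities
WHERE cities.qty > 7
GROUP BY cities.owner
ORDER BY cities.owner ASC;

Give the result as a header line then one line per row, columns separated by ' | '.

== RESULT ==
cities.owner | max_qty
alice | 8
carol | 8

Derivation:
After WHERE (2 rows):
cities.qty | cities.owner | cities.code
8 | carol | Z1
8 | alice | Y1
After GROUP BY (2 rows):
cities.owner | max_qty
carol | 8
alice | 8
After ORDER BY (2 rows):
cities.owner | max_qty
alice | 8
carol | 8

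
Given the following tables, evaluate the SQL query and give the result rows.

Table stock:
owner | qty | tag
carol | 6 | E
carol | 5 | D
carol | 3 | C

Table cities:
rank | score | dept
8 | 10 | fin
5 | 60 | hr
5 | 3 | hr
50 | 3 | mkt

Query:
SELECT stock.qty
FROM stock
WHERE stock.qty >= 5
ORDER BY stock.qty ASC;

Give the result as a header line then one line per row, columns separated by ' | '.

== RESULT ==
stock.qty
5
6

Derivation:
After WHERE (2 rows):
stock.owner | stock.qty | stock.tag
carol | 6 | E
carol | 5 | D
After SELECT (2 rows):
stock.qty
6
5
After ORDER BY (2 rows):
stock.qty
5
6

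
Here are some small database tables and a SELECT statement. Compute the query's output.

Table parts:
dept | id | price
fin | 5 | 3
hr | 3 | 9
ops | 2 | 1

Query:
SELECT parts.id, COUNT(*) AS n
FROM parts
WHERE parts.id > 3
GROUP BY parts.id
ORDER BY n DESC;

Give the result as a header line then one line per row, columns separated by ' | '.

After WHERE (1 rows):
parts.dept | parts.id | parts.price
fin | 5 | 3
After GROUP BY (1 rows):
parts.id | n
5 | 1
After ORDER BY (1 rows):
parts.id | n
5 | 1

== RESULT ==
parts.id | n
5 | 1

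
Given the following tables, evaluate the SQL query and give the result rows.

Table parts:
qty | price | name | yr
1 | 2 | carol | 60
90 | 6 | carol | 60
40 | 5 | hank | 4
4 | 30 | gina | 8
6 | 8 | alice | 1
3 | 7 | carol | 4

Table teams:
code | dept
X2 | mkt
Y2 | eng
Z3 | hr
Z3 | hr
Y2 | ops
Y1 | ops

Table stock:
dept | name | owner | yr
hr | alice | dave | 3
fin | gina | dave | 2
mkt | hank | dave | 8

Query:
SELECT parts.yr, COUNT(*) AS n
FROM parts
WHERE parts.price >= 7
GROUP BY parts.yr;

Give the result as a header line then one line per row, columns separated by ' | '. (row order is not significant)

After WHERE (3 rows):
parts.qty | parts.price | parts.name | parts.yr
4 | 30 | gina | 8
6 | 8 | alice | 1
3 | 7 | carol | 4
After GROUP BY (3 rows):
parts.yr | n
8 | 1
1 | 1
4 | 1

== RESULT ==
parts.yr | n
8 | 1
1 | 1
4 | 1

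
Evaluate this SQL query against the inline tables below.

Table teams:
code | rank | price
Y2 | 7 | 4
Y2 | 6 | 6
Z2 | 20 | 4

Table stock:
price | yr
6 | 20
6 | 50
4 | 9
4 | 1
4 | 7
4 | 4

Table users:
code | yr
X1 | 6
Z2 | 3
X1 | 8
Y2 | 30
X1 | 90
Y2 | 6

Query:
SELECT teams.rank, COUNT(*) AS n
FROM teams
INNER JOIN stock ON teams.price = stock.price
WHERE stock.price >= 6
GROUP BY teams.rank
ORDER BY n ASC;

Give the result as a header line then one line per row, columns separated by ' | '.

After JOIN stock (10 rows):
teams.code | teams.rank | teams.price | stock.price | stock.yr
Y2 | 7 | 4 | 4 | 9
Y2 | 7 | 4 | 4 | 1
Y2 | 7 | 4 | 4 | 7
Y2 | 7 | 4 | 4 | 4
Y2 | 6 | 6 | 6 | 20
Y2 | 6 | 6 | 6 | 50
Z2 | 20 | 4 | 4 | 9
Z2 | 20 | 4 | 4 | 1
Z2 | 20 | 4 | 4 | 7
Z2 | 20 | 4 | 4 | 4
After WHERE (2 rows):
teams.code | teams.rank | teams.price | stock.price | stock.yr
Y2 | 6 | 6 | 6 | 20
Y2 | 6 | 6 | 6 | 50
After GROUP BY (1 rows):
teams.rank | n
6 | 2
After ORDER BY (1 rows):
teams.rank | n
6 | 2

== RESULT ==
teams.rank | n
6 | 2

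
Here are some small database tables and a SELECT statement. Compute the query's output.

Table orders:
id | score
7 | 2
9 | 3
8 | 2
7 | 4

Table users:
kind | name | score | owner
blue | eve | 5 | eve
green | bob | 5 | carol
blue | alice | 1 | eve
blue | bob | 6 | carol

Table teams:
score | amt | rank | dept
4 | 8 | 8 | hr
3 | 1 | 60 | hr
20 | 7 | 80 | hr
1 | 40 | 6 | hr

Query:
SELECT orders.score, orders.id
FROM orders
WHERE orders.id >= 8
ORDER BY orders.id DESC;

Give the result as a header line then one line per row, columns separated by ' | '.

After WHERE (2 rows):
orders.id | orders.score
9 | 3
8 | 2
After SELECT (2 rows):
orders.score | orders.id
3 | 9
2 | 8
After ORDER BY (2 rows):
orders.score | orders.id
3 | 9
2 | 8

== RESULT ==
orders.score | orders.id
3 | 9
2 | 8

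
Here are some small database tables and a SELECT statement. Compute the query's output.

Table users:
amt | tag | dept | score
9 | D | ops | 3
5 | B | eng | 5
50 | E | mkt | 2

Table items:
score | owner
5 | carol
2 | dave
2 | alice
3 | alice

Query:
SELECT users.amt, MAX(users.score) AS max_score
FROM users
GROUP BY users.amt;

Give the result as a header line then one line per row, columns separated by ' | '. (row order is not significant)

== RESULT ==
users.amt | max_score
9 | 3
5 | 5
50 | 2

Derivation:
After GROUP BY (3 rows):
users.amt | max_score
9 | 3
5 | 5
50 | 2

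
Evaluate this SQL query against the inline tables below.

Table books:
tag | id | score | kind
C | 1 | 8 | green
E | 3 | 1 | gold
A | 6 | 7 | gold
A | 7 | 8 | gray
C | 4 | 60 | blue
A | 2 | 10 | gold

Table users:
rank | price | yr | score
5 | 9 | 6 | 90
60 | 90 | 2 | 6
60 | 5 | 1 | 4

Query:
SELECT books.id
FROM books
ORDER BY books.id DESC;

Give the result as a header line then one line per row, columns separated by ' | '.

== RESULT ==
books.id
7
6
4
3
2
1

Derivation:
After SELECT (6 rows):
books.id
1
3
6
7
4
2
After ORDER BY (6 rows):
books.id
7
6
4
3
2
1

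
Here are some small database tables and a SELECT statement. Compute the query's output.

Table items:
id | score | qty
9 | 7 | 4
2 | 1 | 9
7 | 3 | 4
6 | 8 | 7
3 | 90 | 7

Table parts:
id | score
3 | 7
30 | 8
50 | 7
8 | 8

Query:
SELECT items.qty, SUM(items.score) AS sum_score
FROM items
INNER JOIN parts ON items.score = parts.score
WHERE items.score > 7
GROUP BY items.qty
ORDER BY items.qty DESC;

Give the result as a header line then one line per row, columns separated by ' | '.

After JOIN parts (4 rows):
items.id | items.score | items.qty | parts.id | parts.score
9 | 7 | 4 | 3 | 7
9 | 7 | 4 | 50 | 7
6 | 8 | 7 | 30 | 8
6 | 8 | 7 | 8 | 8
After WHERE (2 rows):
items.id | items.score | items.qty | parts.id | parts.score
6 | 8 | 7 | 30 | 8
6 | 8 | 7 | 8 | 8
After GROUP BY (1 rows):
items.qty | sum_score
7 | 16
After ORDER BY (1 rows):
items.qty | sum_score
7 | 16

== RESULT ==
items.qty | sum_score
7 | 16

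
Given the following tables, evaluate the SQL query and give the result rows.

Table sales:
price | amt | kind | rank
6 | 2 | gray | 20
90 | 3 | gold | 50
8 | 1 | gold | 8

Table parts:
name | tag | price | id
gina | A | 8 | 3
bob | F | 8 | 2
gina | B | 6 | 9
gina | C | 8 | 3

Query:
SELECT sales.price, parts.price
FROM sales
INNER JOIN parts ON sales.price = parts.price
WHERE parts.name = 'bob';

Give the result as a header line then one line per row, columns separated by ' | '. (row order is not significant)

== RESULT ==
sales.price | parts.price
8 | 8

Derivation:
After JOIN parts (4 rows):
sales.price | sales.amt | sales.kind | sales.rank | parts.name | parts.tag | parts.price | parts.id
6 | 2 | gray | 20 | gina | B | 6 | 9
8 | 1 | gold | 8 | gina | A | 8 | 3
8 | 1 | gold | 8 | bob | F | 8 | 2
8 | 1 | gold | 8 | gina | C | 8 | 3
After WHERE (1 rows):
sales.price | sales.amt | sales.kind | sales.rank | parts.name | parts.tag | parts.price | parts.id
8 | 1 | gold | 8 | bob | F | 8 | 2
After SELECT (1 rows):
sales.price | parts.price
8 | 8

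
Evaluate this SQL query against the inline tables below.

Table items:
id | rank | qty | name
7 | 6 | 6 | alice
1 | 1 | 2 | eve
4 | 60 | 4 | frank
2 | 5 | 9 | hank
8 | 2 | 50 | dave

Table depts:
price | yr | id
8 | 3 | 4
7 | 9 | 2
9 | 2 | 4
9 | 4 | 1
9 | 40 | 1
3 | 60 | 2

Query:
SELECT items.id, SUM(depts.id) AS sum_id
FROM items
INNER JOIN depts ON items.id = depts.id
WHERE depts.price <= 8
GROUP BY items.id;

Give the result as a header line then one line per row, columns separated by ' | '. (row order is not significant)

After JOIN depts (6 rows):
items.id | items.rank | items.qty | items.name | depts.price | depts.yr | depts.id
1 | 1 | 2 | eve | 9 | 4 | 1
1 | 1 | 2 | eve | 9 | 40 | 1
4 | 60 | 4 | frank | 8 | 3 | 4
4 | 60 | 4 | frank | 9 | 2 | 4
2 | 5 | 9 | hank | 7 | 9 | 2
2 | 5 | 9 | hank | 3 | 60 | 2
After WHERE (3 rows):
items.id | items.rank | items.qty | items.name | depts.price | depts.yr | depts.id
4 | 60 | 4 | frank | 8 | 3 | 4
2 | 5 | 9 | hank | 7 | 9 | 2
2 | 5 | 9 | hank | 3 | 60 | 2
After GROUP BY (2 rows):
items.id | sum_id
4 | 4
2 | 4

== RESULT ==
items.id | sum_id
4 | 4
2 | 4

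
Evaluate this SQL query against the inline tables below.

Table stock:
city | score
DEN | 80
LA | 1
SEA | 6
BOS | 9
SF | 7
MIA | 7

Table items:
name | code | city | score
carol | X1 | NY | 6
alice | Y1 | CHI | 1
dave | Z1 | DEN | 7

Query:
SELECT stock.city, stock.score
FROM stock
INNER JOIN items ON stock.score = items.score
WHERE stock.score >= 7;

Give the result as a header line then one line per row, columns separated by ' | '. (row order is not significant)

== RESULT ==
stock.city | stock.score
SF | 7
MIA | 7

Derivation:
After JOIN items (4 rows):
stock.city | stock.score | items.name | items.code | items.city | items.score
LA | 1 | alice | Y1 | CHI | 1
SEA | 6 | carol | X1 | NY | 6
SF | 7 | dave | Z1 | DEN | 7
MIA | 7 | dave | Z1 | DEN | 7
After WHERE (2 rows):
stock.city | stock.score | items.name | items.code | items.city | items.score
SF | 7 | dave | Z1 | DEN | 7
MIA | 7 | dave | Z1 | DEN | 7
After SELECT (2 rows):
stock.city | stock.score
SF | 7
MIA | 7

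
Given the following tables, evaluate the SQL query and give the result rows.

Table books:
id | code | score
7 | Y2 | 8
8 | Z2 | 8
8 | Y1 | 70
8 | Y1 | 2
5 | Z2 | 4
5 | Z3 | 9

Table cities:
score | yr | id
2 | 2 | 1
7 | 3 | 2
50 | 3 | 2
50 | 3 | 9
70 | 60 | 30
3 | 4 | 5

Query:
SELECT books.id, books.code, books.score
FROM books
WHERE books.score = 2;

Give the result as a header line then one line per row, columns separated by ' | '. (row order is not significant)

After WHERE (1 rows):
books.id | books.code | books.score
8 | Y1 | 2
After SELECT (1 rows):
books.id | books.code | books.score
8 | Y1 | 2

== RESULT ==
books.id | books.code | books.score
8 | Y1 | 2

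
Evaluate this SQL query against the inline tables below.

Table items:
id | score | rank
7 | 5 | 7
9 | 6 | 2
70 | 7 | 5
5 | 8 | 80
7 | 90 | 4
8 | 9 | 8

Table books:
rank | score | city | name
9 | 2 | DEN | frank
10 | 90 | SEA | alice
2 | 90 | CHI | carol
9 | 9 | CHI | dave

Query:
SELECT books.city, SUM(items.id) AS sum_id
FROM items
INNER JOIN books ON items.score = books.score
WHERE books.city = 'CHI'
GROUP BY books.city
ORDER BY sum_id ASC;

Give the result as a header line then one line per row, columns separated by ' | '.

== RESULT ==
books.city | sum_id
CHI | 15

Derivation:
After JOIN books (3 rows):
items.id | items.score | items.rank | books.rank | books.score | books.city | books.name
7 | 90 | 4 | 10 | 90 | SEA | alice
7 | 90 | 4 | 2 | 90 | CHI | carol
8 | 9 | 8 | 9 | 9 | CHI | dave
After WHERE (2 rows):
items.id | items.score | items.rank | books.rank | books.score | books.city | books.name
7 | 90 | 4 | 2 | 90 | CHI | carol
8 | 9 | 8 | 9 | 9 | CHI | dave
After GROUP BY (1 rows):
books.city | sum_id
CHI | 15
After ORDER BY (1 rows):
books.city | sum_id
CHI | 15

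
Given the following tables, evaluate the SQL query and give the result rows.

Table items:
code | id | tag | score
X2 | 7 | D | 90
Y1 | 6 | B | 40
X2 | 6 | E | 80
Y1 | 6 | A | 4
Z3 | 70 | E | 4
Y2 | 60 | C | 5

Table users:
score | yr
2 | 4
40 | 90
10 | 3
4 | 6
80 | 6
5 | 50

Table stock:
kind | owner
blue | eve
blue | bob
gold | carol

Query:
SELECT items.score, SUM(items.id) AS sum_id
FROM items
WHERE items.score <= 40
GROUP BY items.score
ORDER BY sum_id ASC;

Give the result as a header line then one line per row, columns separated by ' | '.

After WHERE (4 rows):
items.code | items.id | items.tag | items.score
Y1 | 6 | B | 40
Y1 | 6 | A | 4
Z3 | 70 | E | 4
Y2 | 60 | C | 5
After GROUP BY (3 rows):
items.score | sum_id
40 | 6
4 | 76
5 | 60
After ORDER BY (3 rows):
items.score | sum_id
40 | 6
5 | 60
4 | 76

== RESULT ==
items.score | sum_id
40 | 6
5 | 60
4 | 76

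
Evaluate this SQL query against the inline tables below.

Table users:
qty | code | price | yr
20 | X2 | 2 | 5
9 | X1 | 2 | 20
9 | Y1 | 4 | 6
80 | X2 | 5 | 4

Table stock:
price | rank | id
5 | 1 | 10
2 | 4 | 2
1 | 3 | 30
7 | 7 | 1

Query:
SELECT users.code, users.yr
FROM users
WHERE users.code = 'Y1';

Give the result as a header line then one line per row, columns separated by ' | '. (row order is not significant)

== RESULT ==
users.code | users.yr
Y1 | 6

Derivation:
After WHERE (1 rows):
users.qty | users.code | users.price | users.yr
9 | Y1 | 4 | 6
After SELECT (1 rows):
users.code | users.yr
Y1 | 6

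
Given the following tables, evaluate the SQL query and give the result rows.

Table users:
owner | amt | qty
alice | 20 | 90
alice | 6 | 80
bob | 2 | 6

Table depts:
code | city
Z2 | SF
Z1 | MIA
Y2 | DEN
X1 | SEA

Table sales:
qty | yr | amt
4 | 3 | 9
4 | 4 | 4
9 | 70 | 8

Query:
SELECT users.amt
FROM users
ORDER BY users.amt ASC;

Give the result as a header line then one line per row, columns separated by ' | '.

== RESULT ==
users.amt
2
6
20

Derivation:
After SELECT (3 rows):
users.amt
20
6
2
After ORDER BY (3 rows):
users.amt
2
6
20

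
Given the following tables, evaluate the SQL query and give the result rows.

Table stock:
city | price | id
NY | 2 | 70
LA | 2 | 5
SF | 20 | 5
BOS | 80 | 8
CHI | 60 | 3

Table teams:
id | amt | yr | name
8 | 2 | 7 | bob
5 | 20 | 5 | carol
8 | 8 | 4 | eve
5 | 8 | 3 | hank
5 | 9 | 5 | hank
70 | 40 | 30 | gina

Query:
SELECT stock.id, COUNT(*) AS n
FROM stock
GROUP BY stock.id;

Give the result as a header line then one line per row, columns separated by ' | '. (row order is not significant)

== RESULT ==
stock.id | n
70 | 1
5 | 2
8 | 1
3 | 1

Derivation:
After GROUP BY (4 rows):
stock.id | n
70 | 1
5 | 2
8 | 1
3 | 1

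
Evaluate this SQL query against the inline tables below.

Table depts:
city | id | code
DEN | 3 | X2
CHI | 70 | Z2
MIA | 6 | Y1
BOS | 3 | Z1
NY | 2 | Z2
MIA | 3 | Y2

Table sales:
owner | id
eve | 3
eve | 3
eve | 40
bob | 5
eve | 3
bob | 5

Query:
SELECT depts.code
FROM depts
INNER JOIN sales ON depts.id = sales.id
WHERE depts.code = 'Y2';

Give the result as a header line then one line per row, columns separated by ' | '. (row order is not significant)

== RESULT ==
depts.code
Y2
Y2
Y2

Derivation:
After JOIN sales (9 rows):
depts.city | depts.id | depts.code | sales.owner | sales.id
DEN | 3 | X2 | eve | 3
DEN | 3 | X2 | eve | 3
DEN | 3 | X2 | eve | 3
BOS | 3 | Z1 | eve | 3
BOS | 3 | Z1 | eve | 3
BOS | 3 | Z1 | eve | 3
MIA | 3 | Y2 | eve | 3
MIA | 3 | Y2 | eve | 3
MIA | 3 | Y2 | eve | 3
After WHERE (3 rows):
depts.city | depts.id | depts.code | sales.owner | sales.id
MIA | 3 | Y2 | eve | 3
MIA | 3 | Y2 | eve | 3
MIA | 3 | Y2 | eve | 3
After SELECT (3 rows):
depts.code
Y2
Y2
Y2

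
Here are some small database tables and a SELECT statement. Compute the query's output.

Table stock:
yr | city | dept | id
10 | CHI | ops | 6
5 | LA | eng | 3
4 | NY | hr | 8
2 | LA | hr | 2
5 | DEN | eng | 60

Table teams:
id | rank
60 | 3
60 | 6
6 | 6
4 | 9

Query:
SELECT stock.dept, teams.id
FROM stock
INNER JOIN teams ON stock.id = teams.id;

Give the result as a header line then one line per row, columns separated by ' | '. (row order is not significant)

After JOIN teams (3 rows):
stock.yr | stock.city | stock.dept | stock.id | teams.id | teams.rank
10 | CHI | ops | 6 | 6 | 6
5 | DEN | eng | 60 | 60 | 3
5 | DEN | eng | 60 | 60 | 6
After SELECT (3 rows):
stock.dept | teams.id
ops | 6
eng | 60
eng | 60

== RESULT ==
stock.dept | teams.id
ops | 6
eng | 60
eng | 60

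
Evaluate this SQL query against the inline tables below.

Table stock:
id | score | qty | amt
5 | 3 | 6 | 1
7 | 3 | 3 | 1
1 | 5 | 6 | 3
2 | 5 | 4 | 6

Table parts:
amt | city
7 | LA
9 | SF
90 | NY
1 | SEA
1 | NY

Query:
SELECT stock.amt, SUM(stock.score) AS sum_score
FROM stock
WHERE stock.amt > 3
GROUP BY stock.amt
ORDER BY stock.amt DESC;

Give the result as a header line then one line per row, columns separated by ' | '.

== RESULT ==
stock.amt | sum_score
6 | 5

Derivation:
After WHERE (1 rows):
stock.id | stock.score | stock.qty | stock.amt
2 | 5 | 4 | 6
After GROUP BY (1 rows):
stock.amt | sum_score
6 | 5
After ORDER BY (1 rows):
stock.amt | sum_score
6 | 5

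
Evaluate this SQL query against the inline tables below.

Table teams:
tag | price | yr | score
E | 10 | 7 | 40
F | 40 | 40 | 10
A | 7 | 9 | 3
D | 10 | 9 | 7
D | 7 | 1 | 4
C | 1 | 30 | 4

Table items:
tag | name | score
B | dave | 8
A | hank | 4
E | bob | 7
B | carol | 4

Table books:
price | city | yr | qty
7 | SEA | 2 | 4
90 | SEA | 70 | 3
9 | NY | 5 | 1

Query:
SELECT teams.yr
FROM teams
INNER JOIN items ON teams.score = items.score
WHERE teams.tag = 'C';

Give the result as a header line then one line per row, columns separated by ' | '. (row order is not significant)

== RESULT ==
teams.yr
30
30

Derivation:
After JOIN items (5 rows):
teams.tag | teams.price | teams.yr | teams.score | items.tag | items.name | items.score
D | 10 | 9 | 7 | E | bob | 7
D | 7 | 1 | 4 | A | hank | 4
D | 7 | 1 | 4 | B | carol | 4
C | 1 | 30 | 4 | A | hank | 4
C | 1 | 30 | 4 | B | carol | 4
After WHERE (2 rows):
teams.tag | teams.price | teams.yr | teams.score | items.tag | items.name | items.score
C | 1 | 30 | 4 | A | hank | 4
C | 1 | 30 | 4 | B | carol | 4
After SELECT (2 rows):
teams.yr
30
30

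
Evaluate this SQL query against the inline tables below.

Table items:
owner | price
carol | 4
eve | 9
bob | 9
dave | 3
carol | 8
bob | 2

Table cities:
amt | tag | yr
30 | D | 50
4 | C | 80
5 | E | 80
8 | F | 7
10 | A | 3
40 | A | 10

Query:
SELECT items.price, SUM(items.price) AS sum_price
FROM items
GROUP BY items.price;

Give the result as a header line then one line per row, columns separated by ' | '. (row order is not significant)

After GROUP BY (5 rows):
items.price | sum_price
4 | 4
9 | 18
3 | 3
8 | 8
2 | 2

== RESULT ==
items.price | sum_price
4 | 4
9 | 18
3 | 3
8 | 8
2 | 2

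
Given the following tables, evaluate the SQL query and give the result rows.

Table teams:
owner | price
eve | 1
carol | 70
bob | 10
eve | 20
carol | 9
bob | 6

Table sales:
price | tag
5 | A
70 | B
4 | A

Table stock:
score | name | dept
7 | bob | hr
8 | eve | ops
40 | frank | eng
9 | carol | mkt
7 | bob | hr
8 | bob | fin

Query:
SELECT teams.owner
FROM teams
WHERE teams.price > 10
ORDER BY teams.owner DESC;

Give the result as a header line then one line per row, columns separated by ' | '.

After WHERE (2 rows):
teams.owner | teams.price
carol | 70
eve | 20
After SELECT (2 rows):
teams.owner
carol
eve
After ORDER BY (2 rows):
teams.owner
eve
carol

== RESULT ==
teams.owner
eve
carol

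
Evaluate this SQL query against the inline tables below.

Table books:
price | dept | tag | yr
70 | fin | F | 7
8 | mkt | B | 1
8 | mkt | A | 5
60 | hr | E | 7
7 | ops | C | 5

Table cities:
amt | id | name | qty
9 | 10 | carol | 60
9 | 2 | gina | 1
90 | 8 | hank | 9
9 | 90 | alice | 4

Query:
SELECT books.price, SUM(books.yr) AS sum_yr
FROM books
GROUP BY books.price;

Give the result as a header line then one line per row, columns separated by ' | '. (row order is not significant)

After GROUP BY (4 rows):
books.price | sum_yr
70 | 7
8 | 6
60 | 7
7 | 5

== RESULT ==
books.price | sum_yr
70 | 7
8 | 6
60 | 7
7 | 5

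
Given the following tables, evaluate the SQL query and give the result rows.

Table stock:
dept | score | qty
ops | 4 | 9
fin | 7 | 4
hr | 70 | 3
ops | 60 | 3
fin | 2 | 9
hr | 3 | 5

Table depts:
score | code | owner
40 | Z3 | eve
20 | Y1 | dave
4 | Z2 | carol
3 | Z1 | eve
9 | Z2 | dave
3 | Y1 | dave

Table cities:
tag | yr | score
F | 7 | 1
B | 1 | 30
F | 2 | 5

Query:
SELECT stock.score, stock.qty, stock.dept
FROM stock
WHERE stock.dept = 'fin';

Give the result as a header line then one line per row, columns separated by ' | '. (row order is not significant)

After WHERE (2 rows):
stock.dept | stock.score | stock.qty
fin | 7 | 4
fin | 2 | 9
After SELECT (2 rows):
stock.score | stock.qty | stock.dept
7 | 4 | fin
2 | 9 | fin

== RESULT ==
stock.score | stock.qty | stock.dept
7 | 4 | fin
2 | 9 | fin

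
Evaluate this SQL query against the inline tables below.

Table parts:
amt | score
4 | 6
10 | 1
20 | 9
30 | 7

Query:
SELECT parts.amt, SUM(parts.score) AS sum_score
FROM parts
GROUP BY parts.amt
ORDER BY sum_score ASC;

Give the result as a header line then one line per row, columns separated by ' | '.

== RESULT ==
parts.amt | sum_score
10 | 1
4 | 6
30 | 7
20 | 9

Derivation:
After GROUP BY (4 rows):
parts.amt | sum_score
4 | 6
10 | 1
20 | 9
30 | 7
After ORDER BY (4 rows):
parts.amt | sum_score
10 | 1
4 | 6
30 | 7
20 | 9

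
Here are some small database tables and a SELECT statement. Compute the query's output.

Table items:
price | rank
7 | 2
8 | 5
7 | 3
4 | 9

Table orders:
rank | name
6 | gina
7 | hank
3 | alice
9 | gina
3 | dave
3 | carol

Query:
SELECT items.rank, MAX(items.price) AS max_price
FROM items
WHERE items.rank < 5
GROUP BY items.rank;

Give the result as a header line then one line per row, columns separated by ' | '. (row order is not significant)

After WHERE (2 rows):
items.price | items.rank
7 | 2
7 | 3
After GROUP BY (2 rows):
items.rank | max_price
2 | 7
3 | 7

== RESULT ==
items.rank | max_price
2 | 7
3 | 7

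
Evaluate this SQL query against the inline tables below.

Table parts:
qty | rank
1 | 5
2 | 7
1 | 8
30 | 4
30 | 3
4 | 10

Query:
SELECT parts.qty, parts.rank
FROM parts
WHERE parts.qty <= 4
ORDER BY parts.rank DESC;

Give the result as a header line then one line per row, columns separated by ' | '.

After WHERE (4 rows):
parts.qty | parts.rank
1 | 5
2 | 7
1 | 8
4 | 10
After SELECT (4 rows):
parts.qty | parts.rank
1 | 5
2 | 7
1 | 8
4 | 10
After ORDER BY (4 rows):
parts.qty | parts.rank
4 | 10
1 | 8
2 | 7
1 | 5

== RESULT ==
parts.qty | parts.rank
4 | 10
1 | 8
2 | 7
1 | 5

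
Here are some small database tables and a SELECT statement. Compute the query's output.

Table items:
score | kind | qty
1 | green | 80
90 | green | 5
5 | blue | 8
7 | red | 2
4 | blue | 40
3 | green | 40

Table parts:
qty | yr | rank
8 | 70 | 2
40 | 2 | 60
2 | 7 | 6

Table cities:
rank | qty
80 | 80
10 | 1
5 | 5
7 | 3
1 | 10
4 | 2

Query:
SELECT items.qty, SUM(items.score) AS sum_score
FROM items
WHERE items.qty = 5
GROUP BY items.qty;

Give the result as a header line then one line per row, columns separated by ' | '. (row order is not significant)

== RESULT ==
items.qty | sum_score
5 | 90

Derivation:
After WHERE (1 rows):
items.score | items.kind | items.qty
90 | green | 5
After GROUP BY (1 rows):
items.qty | sum_score
5 | 90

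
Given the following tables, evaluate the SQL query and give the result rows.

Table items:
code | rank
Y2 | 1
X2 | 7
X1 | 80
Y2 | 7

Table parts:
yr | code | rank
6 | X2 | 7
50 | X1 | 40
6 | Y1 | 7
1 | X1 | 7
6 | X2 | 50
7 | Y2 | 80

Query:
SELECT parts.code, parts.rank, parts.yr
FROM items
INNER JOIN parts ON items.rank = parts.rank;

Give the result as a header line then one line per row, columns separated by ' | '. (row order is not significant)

== RESULT ==
parts.code | parts.rank | parts.yr
X2 | 7 | 6
Y1 | 7 | 6
X1 | 7 | 1
Y2 | 80 | 7
X2 | 7 | 6
Y1 | 7 | 6
X1 | 7 | 1

Derivation:
After JOIN parts (7 rows):
items.code | items.rank | parts.yr | parts.code | parts.rank
X2 | 7 | 6 | X2 | 7
X2 | 7 | 6 | Y1 | 7
X2 | 7 | 1 | X1 | 7
X1 | 80 | 7 | Y2 | 80
Y2 | 7 | 6 | X2 | 7
Y2 | 7 | 6 | Y1 | 7
Y2 | 7 | 1 | X1 | 7
After SELECT (7 rows):
parts.code | parts.rank | parts.yr
X2 | 7 | 6
Y1 | 7 | 6
X1 | 7 | 1
Y2 | 80 | 7
X2 | 7 | 6
Y1 | 7 | 6
X1 | 7 | 1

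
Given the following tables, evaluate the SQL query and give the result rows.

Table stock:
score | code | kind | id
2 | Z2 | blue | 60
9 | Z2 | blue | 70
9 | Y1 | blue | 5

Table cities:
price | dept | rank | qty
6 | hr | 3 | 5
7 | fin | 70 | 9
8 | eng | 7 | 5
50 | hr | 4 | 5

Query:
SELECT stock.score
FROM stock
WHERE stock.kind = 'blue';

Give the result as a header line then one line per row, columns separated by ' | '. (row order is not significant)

== RESULT ==
stock.score
2
9
9

Derivation:
After WHERE (3 rows):
stock.score | stock.code | stock.kind | stock.id
2 | Z2 | blue | 60
9 | Z2 | blue | 70
9 | Y1 | blue | 5
After SELECT (3 rows):
stock.score
2
9
9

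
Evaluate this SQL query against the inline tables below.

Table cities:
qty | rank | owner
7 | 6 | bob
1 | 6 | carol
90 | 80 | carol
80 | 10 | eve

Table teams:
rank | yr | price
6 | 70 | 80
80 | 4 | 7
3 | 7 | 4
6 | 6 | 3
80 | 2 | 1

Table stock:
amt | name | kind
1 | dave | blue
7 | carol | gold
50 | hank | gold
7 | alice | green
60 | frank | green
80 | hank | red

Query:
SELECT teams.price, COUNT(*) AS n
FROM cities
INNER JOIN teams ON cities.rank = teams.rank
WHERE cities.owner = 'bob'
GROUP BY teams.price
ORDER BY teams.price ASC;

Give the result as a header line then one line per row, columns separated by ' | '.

== RESULT ==
teams.price | n
3 | 1
80 | 1

Derivation:
After JOIN teams (6 rows):
cities.qty | cities.rank | cities.owner | teams.rank | teams.yr | teams.price
7 | 6 | bob | 6 | 70 | 80
7 | 6 | bob | 6 | 6 | 3
1 | 6 | carol | 6 | 70 | 80
1 | 6 | carol | 6 | 6 | 3
90 | 80 | carol | 80 | 4 | 7
90 | 80 | carol | 80 | 2 | 1
After WHERE (2 rows):
cities.qty | cities.rank | cities.owner | teams.rank | teams.yr | teams.price
7 | 6 | bob | 6 | 70 | 80
7 | 6 | bob | 6 | 6 | 3
After GROUP BY (2 rows):
teams.price | n
80 | 1
3 | 1
After ORDER BY (2 rows):
teams.price | n
3 | 1
80 | 1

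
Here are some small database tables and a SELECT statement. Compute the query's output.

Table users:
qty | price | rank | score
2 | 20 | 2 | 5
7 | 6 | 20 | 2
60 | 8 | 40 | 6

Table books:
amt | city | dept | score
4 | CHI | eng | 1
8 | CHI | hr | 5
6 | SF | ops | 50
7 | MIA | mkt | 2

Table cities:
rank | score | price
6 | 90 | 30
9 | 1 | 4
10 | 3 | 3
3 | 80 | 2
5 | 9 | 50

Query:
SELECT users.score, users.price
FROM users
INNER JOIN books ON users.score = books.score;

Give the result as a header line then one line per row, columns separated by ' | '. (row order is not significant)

After JOIN books (2 rows):
users.qty | users.price | users.rank | users.score | books.amt | books.city | books.dept | books.score
2 | 20 | 2 | 5 | 8 | CHI | hr | 5
7 | 6 | 20 | 2 | 7 | MIA | mkt | 2
After SELECT (2 rows):
users.score | users.price
5 | 20
2 | 6

== RESULT ==
users.score | users.price
5 | 20
2 | 6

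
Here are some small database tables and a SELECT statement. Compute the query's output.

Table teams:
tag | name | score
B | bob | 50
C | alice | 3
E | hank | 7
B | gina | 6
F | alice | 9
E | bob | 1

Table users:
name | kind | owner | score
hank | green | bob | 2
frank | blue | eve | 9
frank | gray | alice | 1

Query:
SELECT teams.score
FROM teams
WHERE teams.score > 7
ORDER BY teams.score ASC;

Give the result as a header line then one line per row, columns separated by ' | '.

After WHERE (2 rows):
teams.tag | teams.name | teams.score
B | bob | 50
F | alice | 9
After SELECT (2 rows):
teams.score
50
9
After ORDER BY (2 rows):
teams.score
9
50

== RESULT ==
teams.score
9
50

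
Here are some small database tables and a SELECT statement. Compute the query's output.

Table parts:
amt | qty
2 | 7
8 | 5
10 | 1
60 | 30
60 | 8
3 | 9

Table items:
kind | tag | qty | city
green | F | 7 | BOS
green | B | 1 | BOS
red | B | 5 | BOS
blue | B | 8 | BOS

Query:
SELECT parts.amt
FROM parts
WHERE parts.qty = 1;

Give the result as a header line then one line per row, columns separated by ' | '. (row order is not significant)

After WHERE (1 rows):
parts.amt | parts.qty
10 | 1
After SELECT (1 rows):
parts.amt
10

== RESULT ==
parts.amt
10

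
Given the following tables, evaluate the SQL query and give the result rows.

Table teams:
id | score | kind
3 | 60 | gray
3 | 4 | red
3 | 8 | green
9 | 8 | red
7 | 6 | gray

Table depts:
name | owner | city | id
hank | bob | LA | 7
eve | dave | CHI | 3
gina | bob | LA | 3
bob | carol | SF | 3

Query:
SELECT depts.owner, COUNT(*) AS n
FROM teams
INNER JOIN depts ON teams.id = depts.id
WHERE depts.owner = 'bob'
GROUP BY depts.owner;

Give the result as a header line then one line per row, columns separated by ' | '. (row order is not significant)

== RESULT ==
depts.owner | n
bob | 4

Derivation:
After JOIN depts (10 rows):
teams.id | teams.score | teams.kind | depts.name | depts.owner | depts.city | depts.id
3 | 60 | gray | eve | dave | CHI | 3
3 | 60 | gray | gina | bob | LA | 3
3 | 60 | gray | bob | carol | SF | 3
3 | 4 | red | eve | dave | CHI | 3
3 | 4 | red | gina | bob | LA | 3
3 | 4 | red | bob | carol | SF | 3
3 | 8 | green | eve | dave | CHI | 3
3 | 8 | green | gina | bob | LA | 3
3 | 8 | green | bob | carol | SF | 3
7 | 6 | gray | hank | bob | LA | 7
After WHERE (4 rows):
teams.id | teams.score | teams.kind | depts.name | depts.owner | depts.city | depts.id
3 | 60 | gray | gina | bob | LA | 3
3 | 4 | red | gina | bob | LA | 3
3 | 8 | green | gina | bob | LA | 3
7 | 6 | gray | hank | bob | LA | 7
After GROUP BY (1 rows):
depts.owner | n
bob | 4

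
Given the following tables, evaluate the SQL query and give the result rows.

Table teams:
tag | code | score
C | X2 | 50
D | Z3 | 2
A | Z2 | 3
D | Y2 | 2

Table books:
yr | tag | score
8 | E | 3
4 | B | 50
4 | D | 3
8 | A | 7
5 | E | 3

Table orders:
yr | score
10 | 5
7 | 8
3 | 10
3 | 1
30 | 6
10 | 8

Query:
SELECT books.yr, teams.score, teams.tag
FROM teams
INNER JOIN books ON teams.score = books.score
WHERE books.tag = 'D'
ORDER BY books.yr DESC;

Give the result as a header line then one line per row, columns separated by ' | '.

After JOIN books (4 rows):
teams.tag | teams.code | teams.score | books.yr | books.tag | books.score
C | X2 | 50 | 4 | B | 50
A | Z2 | 3 | 8 | E | 3
A | Z2 | 3 | 4 | D | 3
A | Z2 | 3 | 5 | E | 3
After WHERE (1 rows):
teams.tag | teams.code | teams.score | books.yr | books.tag | books.score
A | Z2 | 3 | 4 | D | 3
After SELECT (1 rows):
books.yr | teams.score | teams.tag
4 | 3 | A
After ORDER BY (1 rows):
books.yr | teams.score | teams.tag
4 | 3 | A

== RESULT ==
books.yr | teams.score | teams.tag
4 | 3 | A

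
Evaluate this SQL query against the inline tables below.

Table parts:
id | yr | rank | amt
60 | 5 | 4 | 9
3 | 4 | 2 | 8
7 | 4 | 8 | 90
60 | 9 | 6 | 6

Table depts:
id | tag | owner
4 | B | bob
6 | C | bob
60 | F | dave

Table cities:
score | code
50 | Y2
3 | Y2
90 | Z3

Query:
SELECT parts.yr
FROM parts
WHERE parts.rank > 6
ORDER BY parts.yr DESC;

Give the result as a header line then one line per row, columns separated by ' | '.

After WHERE (1 rows):
parts.id | parts.yr | parts.rank | parts.amt
7 | 4 | 8 | 90
After SELECT (1 rows):
parts.yr
4
After ORDER BY (1 rows):
parts.yr
4

== RESULT ==
parts.yr
4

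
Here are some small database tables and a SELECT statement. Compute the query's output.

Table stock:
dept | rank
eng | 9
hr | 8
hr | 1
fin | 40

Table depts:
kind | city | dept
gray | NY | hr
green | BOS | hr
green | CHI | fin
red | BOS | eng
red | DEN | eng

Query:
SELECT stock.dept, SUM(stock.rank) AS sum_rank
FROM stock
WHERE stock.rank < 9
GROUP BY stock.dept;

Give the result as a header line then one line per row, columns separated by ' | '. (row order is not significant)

== RESULT ==
stock.dept | sum_rank
hr | 9

Derivation:
After WHERE (2 rows):
stock.dept | stock.rank
hr | 8
hr | 1
After GROUP BY (1 rows):
stock.dept | sum_rank
hr | 9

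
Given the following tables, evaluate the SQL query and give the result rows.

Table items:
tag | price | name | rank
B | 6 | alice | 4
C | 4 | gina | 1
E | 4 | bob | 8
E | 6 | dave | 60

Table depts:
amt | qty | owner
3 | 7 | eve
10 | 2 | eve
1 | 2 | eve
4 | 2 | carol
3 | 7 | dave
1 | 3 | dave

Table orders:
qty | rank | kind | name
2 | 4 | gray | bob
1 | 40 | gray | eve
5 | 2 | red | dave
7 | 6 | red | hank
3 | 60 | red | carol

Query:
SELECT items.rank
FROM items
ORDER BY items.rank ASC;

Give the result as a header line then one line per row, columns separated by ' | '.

== RESULT ==
items.rank
1
4
8
60

Derivation:
After SELECT (4 rows):
items.rank
4
1
8
60
After ORDER BY (4 rows):
items.rank
1
4
8
60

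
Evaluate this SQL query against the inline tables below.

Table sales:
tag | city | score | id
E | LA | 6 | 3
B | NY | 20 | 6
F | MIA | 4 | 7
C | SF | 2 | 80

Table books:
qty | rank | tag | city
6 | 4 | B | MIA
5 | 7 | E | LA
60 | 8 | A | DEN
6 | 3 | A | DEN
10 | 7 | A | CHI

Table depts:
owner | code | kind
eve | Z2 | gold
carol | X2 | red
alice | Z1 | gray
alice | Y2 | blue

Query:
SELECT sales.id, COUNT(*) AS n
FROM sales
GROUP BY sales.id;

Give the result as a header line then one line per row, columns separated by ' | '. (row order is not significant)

== RESULT ==
sales.id | n
3 | 1
6 | 1
7 | 1
80 | 1

Derivation:
After GROUP BY (4 rows):
sales.id | n
3 | 1
6 | 1
7 | 1
80 | 1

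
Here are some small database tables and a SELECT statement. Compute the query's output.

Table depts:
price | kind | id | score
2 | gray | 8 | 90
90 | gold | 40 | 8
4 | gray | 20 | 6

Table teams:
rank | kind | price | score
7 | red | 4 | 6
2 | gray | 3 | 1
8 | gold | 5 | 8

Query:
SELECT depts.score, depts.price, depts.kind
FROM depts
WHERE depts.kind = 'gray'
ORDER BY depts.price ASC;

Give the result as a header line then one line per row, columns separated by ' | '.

== RESULT ==
depts.score | depts.price | depts.kind
90 | 2 | gray
6 | 4 | gray

Derivation:
After WHERE (2 rows):
depts.price | depts.kind | depts.id | depts.score
2 | gray | 8 | 90
4 | gray | 20 | 6
After SELECT (2 rows):
depts.score | depts.price | depts.kind
90 | 2 | gray
6 | 4 | gray
After ORDER BY (2 rows):
depts.score | depts.price | depts.kind
90 | 2 | gray
6 | 4 | gray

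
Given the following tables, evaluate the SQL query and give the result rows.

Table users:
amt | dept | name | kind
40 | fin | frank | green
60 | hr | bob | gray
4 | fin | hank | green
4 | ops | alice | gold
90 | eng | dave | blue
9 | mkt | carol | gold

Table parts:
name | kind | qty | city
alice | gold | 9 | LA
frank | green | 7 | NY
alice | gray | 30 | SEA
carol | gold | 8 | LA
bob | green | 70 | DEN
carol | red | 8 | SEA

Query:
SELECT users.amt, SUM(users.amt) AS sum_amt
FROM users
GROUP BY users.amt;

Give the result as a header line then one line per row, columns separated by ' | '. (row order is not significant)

== RESULT ==
users.amt | sum_amt
40 | 40
60 | 60
4 | 8
90 | 90
9 | 9

Derivation:
After GROUP BY (5 rows):
users.amt | sum_amt
40 | 40
60 | 60
4 | 8
90 | 90
9 | 9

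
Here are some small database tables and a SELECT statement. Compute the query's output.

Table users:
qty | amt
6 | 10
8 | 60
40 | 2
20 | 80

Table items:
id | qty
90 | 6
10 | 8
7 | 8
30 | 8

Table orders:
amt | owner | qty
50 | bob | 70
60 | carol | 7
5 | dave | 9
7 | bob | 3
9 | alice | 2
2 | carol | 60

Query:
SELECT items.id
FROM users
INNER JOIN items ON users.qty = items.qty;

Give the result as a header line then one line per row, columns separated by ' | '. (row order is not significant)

After JOIN items (4 rows):
users.qty | users.amt | items.id | items.qty
6 | 10 | 90 | 6
8 | 60 | 10 | 8
8 | 60 | 7 | 8
8 | 60 | 30 | 8
After SELECT (4 rows):
items.id
90
10
7
30

== RESULT ==
items.id
90
10
7
30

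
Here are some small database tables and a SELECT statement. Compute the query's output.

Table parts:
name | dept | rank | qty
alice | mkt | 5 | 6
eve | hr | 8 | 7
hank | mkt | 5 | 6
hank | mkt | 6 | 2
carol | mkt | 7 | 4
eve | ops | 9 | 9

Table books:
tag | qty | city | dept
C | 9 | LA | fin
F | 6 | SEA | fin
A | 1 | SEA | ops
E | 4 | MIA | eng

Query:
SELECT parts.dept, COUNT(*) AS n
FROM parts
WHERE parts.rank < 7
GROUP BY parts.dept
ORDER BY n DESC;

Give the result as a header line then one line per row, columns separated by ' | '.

After WHERE (3 rows):
parts.name | parts.dept | parts.rank | parts.qty
alice | mkt | 5 | 6
hank | mkt | 5 | 6
hank | mkt | 6 | 2
After GROUP BY (1 rows):
parts.dept | n
mkt | 3
After ORDER BY (1 rows):
parts.dept | n
mkt | 3

== RESULT ==
parts.dept | n
mkt | 3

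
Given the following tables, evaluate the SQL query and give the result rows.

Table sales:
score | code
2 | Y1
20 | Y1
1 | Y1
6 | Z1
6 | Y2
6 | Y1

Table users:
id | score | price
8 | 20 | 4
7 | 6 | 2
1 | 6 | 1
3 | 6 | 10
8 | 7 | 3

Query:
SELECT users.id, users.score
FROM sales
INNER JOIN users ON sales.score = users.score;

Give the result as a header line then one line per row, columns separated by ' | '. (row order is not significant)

After JOIN users (10 rows):
sales.score | sales.code | users.id | users.score | users.price
20 | Y1 | 8 | 20 | 4
6 | Z1 | 7 | 6 | 2
6 | Z1 | 1 | 6 | 1
6 | Z1 | 3 | 6 | 10
6 | Y2 | 7 | 6 | 2
6 | Y2 | 1 | 6 | 1
6 | Y2 | 3 | 6 | 10
6 | Y1 | 7 | 6 | 2
6 | Y1 | 1 | 6 | 1
6 | Y1 | 3 | 6 | 10
After SELECT (10 rows):
users.id | users.score
8 | 20
7 | 6
1 | 6
3 | 6
7 | 6
1 | 6
3 | 6
7 | 6
1 | 6
3 | 6

== RESULT ==
users.id | users.score
8 | 20
7 | 6
1 | 6
3 | 6
7 | 6
1 | 6
3 | 6
7 | 6
1 | 6
3 | 6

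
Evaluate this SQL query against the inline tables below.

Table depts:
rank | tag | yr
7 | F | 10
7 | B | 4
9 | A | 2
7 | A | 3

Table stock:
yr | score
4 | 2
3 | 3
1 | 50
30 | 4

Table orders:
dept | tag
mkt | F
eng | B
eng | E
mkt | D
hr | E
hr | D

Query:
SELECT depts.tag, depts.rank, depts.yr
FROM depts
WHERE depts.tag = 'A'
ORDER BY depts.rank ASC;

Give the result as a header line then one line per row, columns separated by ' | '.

After WHERE (2 rows):
depts.rank | depts.tag | depts.yr
9 | A | 2
7 | A | 3
After SELECT (2 rows):
depts.tag | depts.rank | depts.yr
A | 9 | 2
A | 7 | 3
After ORDER BY (2 rows):
depts.tag | depts.rank | depts.yr
A | 7 | 3
A | 9 | 2

== RESULT ==
depts.tag | depts.rank | depts.yr
A | 7 | 3
A | 9 | 2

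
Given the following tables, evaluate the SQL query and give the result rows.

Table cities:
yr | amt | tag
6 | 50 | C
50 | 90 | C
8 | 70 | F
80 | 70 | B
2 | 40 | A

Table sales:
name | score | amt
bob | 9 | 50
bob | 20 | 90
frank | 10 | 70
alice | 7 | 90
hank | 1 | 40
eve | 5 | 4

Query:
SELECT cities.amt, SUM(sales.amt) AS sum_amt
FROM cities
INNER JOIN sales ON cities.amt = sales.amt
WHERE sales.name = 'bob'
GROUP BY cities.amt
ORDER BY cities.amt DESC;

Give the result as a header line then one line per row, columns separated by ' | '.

After JOIN sales (6 rows):
cities.yr | cities.amt | cities.tag | sales.name | sales.score | sales.amt
6 | 50 | C | bob | 9 | 50
50 | 90 | C | bob | 20 | 90
50 | 90 | C | alice | 7 | 90
8 | 70 | F | frank | 10 | 70
80 | 70 | B | frank | 10 | 70
2 | 40 | A | hank | 1 | 40
After WHERE (2 rows):
cities.yr | cities.amt | cities.tag | sales.name | sales.score | sales.amt
6 | 50 | C | bob | 9 | 50
50 | 90 | C | bob | 20 | 90
After GROUP BY (2 rows):
cities.amt | sum_amt
50 | 50
90 | 90
After ORDER BY (2 rows):
cities.amt | sum_amt
90 | 90
50 | 50

== RESULT ==
cities.amt | sum_amt
90 | 90
50 | 50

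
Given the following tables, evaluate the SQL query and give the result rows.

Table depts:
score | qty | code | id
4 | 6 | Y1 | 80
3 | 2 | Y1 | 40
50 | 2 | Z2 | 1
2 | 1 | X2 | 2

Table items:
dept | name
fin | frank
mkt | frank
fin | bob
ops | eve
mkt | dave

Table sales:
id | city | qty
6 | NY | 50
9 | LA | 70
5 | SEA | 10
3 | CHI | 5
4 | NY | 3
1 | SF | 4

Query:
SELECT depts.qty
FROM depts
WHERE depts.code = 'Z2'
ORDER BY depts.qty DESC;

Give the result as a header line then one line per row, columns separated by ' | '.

== RESULT ==
depts.qty
2

Derivation:
After WHERE (1 rows):
depts.score | depts.qty | depts.code | depts.id
50 | 2 | Z2 | 1
After SELECT (1 rows):
depts.qty
2
After ORDER BY (1 rows):
depts.qty
2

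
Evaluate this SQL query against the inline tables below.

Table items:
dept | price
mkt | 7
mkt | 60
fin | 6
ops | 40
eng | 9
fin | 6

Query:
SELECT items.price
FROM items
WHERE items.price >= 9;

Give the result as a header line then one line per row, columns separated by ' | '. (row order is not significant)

== RESULT ==
items.price
60
40
9

Derivation:
After WHERE (3 rows):
items.dept | items.price
mkt | 60
ops | 40
eng | 9
After SELECT (3 rows):
items.price
60
40
9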